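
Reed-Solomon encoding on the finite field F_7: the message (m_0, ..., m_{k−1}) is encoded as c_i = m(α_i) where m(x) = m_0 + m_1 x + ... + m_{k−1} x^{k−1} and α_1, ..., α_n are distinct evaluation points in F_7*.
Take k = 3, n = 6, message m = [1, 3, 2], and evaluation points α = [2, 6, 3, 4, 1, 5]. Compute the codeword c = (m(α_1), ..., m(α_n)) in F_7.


c = [1, 0, 0, 3, 6, 3]

Message polynomial: m(x) = 1 + 3·x + 2·x^2 (mod 7).
For each evaluation point α_i, compute m(α_i) mod 7:
  α_1 = 2: Horner steps 2 → 0 → 1, so m(2) = 1.
  α_2 = 6: Horner steps 2 → 1 → 0, so m(6) = 0.
  α_3 = 3: Horner steps 2 → 2 → 0, so m(3) = 0.
  α_4 = 4: Horner steps 2 → 4 → 3, so m(4) = 3.
  α_5 = 1: Horner steps 2 → 5 → 6, so m(1) = 6.
  α_6 = 5: Horner steps 2 → 6 → 3, so m(5) = 3.
Codeword c = [1, 0, 0, 3, 6, 3] ∈ F_7^6.


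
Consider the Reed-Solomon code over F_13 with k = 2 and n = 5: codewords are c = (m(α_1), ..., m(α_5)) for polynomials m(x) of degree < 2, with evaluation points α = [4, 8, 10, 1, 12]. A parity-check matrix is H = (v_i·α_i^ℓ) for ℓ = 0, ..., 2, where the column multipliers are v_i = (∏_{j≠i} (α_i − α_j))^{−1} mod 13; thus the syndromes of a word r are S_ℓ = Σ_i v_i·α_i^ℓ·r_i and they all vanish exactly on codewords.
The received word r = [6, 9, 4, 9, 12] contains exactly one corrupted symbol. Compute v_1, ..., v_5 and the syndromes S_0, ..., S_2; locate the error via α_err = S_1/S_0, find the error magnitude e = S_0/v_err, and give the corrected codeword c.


S = (11, 11, 11), error at position 4, error magnitude e = 2, c = [6, 9, 4, 7, 12].

Step 1: column multipliers v_i = (∏_{j≠i}(α_i − α_j))^{−1} mod 13.
  i = 1 (α = 4): (4−8)(4−10)(4−1)(4−12) = (−4)·(−6)·3·(−8) = −576 ≡ 9, so v_1 = 9^{−1} = 3 (mod 13).
  i = 2 (α = 8): (8−4)(8−10)(8−1)(8−12) = 4·(−2)·7·(−4) = 224 ≡ 3, so v_2 = 3^{−1} = 9 (mod 13).
  i = 3 (α = 10): (10−4)(10−8)(10−1)(10−12) = 6·2·9·(−2) = −216 ≡ 5, so v_3 = 5^{−1} = 8 (mod 13).
  i = 4 (α = 1): (1−4)(1−8)(1−10)(1−12) = (−3)·(−7)·(−9)·(−11) = 2079 ≡ 12, so v_4 = 12^{−1} = 12 (mod 13).
  i = 5 (α = 12): (12−4)(12−8)(12−10)(12−1) = 8·4·2·11 = 704 ≡ 2, so v_5 = 2^{−1} = 7 (mod 13).
  v = [3, 9, 8, 12, 7].
Step 2: syndromes of r = [6, 9, 4, 9, 12] (all sums mod 13).
  S_0 = Σ v_i r_i = 3·6 + 9·9 + 8·4 + 12·9 + 7·12 = 323 ≡ 11.
  S_1 = Σ v_i α_i r_i = 3·4·6 + 9·8·9 + 8·10·4 + 12·1·9 + 7·12·12 = 2156 ≡ 11.
  α_i^2 mod 13 = [3, 12, 9, 1, 1].
  S_2 = Σ v_i α_i^2 r_i = 3·3·6 + 9·12·9 + 8·9·4 + 12·1·9 + 7·1·12 = 1506 ≡ 11.
  S = (11, 11, 11) ≠ 0, so r is not a codeword (an error is present).
Step 3: locate the error. For a single error e at position i, S_ℓ = v_i·e·α_i^ℓ, so α_err = S_1/S_0.
  S_0^{−1} = 11^{−1} = 6 (mod 13), so α_err = 11·6 = 66 ≡ 1 = α_4. Error position i = 4.
  Consistency check: S_2/S_1 = 11·6 = 66 ≡ 1 = α_err ✓ (single-error assumption holds).
Step 4: error magnitude e = S_0/v_4 = S_0·∏_{j≠4}(α_4 − α_j) = 11·12 = 132 ≡ 2 (mod 13).
Step 5: correct position 4: c_4 = r_4 − e = 9 − 2 ≡ 7 (mod 13). Hence c = [6, 9, 4, 7, 12].
  Check: interpolating c through the α_i gives m(x) = 3 + 4·x (degree < 2) with m(α_i) = c_i for every i, so c is indeed a codeword.


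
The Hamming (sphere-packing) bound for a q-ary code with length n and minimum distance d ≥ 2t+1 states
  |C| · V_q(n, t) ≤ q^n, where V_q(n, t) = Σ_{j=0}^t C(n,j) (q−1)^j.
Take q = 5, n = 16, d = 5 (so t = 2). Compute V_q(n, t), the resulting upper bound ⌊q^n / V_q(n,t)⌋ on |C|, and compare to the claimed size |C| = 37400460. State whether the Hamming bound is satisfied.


V_q(n, t) = 1985, q^n = 152587890625, Hamming bound = 76870473, |C| = 37400460 ≤ bound (satisfied).

Step 1: Compute V_q(n, t) = Σ_{j=0}^2 C(n, j) (q−1)^j.
  j = 0: C(16,0)·(4)^0 = 1·1 = 1.
  j = 1: C(16,1)·(4)^1 = 16·4 = 64.
  j = 2: C(16,2)·(4)^2 = 120·16 = 1920.
  V_q(n, t) = 1 + 64 + 1920 = 1985.
Step 2: q^n = 5^16 = 152587890625.
Step 3: Hamming bound ⌊q^n / V_q(n,t)⌋ = ⌊152587890625/1985⌋ = 76870473.
Step 4: Compare |C| = 37400460 to 76870473: satisfied.
The claimed |C| lies below the Hamming bound.


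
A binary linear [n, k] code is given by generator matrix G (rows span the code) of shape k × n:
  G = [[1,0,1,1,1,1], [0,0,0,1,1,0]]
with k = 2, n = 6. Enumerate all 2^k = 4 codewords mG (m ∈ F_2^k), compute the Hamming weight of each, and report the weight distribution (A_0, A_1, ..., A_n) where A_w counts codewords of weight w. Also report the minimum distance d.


Weight distribution: A_0 = 1, A_2 = 1, A_3 = 1, A_5 = 1. Minimum distance d = 2.

Enumerate all 2^2 = 4 messages m ∈ F_2^2.
For each, compute codeword c = mG in F_2^6, then tally its weight.
  m = 00 → c = 000000, weight = 0.
  m = 10 → c = 101111, weight = 5.
  m = 01 → c = 000110, weight = 2.
  m = 11 → c = 101001, weight = 3.
Tally weights:
  weight 0: 1 codewords.
  weight 2: 1 codewords.
  weight 3: 1 codewords.
  weight 5: 1 codewords.
Minimum distance d = smallest w > 0 with A_w > 0 = 2.
Sanity: Σ A_w = 4 = 2^2 = 4 ✓.


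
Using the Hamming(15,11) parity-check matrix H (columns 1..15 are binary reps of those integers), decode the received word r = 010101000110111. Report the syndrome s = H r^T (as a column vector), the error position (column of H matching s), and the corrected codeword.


s = (1, 1, 0, 1)^T, error position = 13, corrected codeword c = 010101000110011

Compute s = H r^T mod 2 one row at a time:
  s_1 = 0 + 0 + 1 + 1 + 0 + 1 + 1 + 1 = 5 ≡ 1 (mod 2).
  s_2 = 1 + 0 + 1 + 0 + 0 + 1 + 1 + 1 = 5 ≡ 1 (mod 2).
  s_3 = 1 + 0 + 1 + 0 + 1 + 1 + 1 + 1 = 6 ≡ 0 (mod 2).
  s_4 = 0 + 0 + 0 + 0 + 0 + 1 + 1 + 1 = 3 ≡ 1 (mod 2).
s = (1, 1, 0, 1)^T — this equals column 13 of H (binary 1101), so error is at position 13.
Correct: flip bit 13 of r = 010101000110111 to get c = 010101000110011.


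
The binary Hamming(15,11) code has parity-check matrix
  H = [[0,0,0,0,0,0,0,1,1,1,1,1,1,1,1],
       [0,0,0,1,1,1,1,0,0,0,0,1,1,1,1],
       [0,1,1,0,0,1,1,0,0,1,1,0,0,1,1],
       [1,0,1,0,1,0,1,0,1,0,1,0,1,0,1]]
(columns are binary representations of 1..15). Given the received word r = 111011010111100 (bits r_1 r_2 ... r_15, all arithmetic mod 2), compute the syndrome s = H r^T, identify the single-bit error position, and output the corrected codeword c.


s = (1, 0, 1, 1)^T, error position = 11, corrected codeword c = 111011010101100

Compute s = H r^T mod 2 one row at a time:
  s_1 = 1 + 0 + 1 + 1 + 1 + 1 + 0 + 0 = 5 ≡ 1 (mod 2).
  s_2 = 0 + 1 + 1 + 0 + 1 + 1 + 0 + 0 = 4 ≡ 0 (mod 2).
  s_3 = 1 + 1 + 1 + 0 + 1 + 1 + 0 + 0 = 5 ≡ 1 (mod 2).
  s_4 = 1 + 1 + 1 + 0 + 0 + 1 + 1 + 0 = 5 ≡ 1 (mod 2).
s = (1, 0, 1, 1)^T — this equals column 11 of H (binary 1011), so error is at position 11.
Correct: flip bit 11 of r = 111011010111100 to get c = 111011010101100.


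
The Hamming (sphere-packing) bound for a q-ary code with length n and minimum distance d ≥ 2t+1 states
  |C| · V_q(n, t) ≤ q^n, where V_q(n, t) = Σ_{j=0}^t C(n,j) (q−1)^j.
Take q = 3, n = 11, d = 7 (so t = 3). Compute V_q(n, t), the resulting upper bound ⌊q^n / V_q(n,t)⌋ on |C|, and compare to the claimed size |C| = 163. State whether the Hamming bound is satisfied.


V_q(n, t) = 1563, q^n = 177147, Hamming bound = 113, |C| = 163 > bound (violated).

Step 1: Compute V_q(n, t) = Σ_{j=0}^3 C(n, j) (q−1)^j.
  j = 0: C(11,0)·(2)^0 = 1·1 = 1.
  j = 1: C(11,1)·(2)^1 = 11·2 = 22.
  j = 2: C(11,2)·(2)^2 = 55·4 = 220.
  j = 3: C(11,3)·(2)^3 = 165·8 = 1320.
  V_q(n, t) = 1 + 22 + 220 + 1320 = 1563.
Step 2: q^n = 3^11 = 177147.
Step 3: Hamming bound ⌊q^n / V_q(n,t)⌋ = ⌊177147/1563⌋ = 113.
Step 4: Compare |C| = 163 to 113: violated.
The claimed |C| lies above the Hamming bound, so no 3-ary code of length 11 with d ≥ 7 can have 163 codewords.


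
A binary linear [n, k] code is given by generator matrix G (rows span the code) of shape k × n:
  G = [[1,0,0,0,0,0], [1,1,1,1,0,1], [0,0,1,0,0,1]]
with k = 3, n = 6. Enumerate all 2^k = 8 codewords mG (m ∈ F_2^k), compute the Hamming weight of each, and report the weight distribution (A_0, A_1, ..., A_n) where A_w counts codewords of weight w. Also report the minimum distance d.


Weight distribution: A_0 = 1, A_1 = 1, A_2 = 2, A_3 = 2, A_4 = 1, A_5 = 1. Minimum distance d = 1.

Enumerate all 2^3 = 8 messages m ∈ F_2^3.
For each, compute codeword c = mG in F_2^6, then tally its weight.
  m = 000 → c = 000000, weight = 0.
  m = 100 → c = 100000, weight = 1.
  m = 010 → c = 111101, weight = 5.
  m = 110 → c = 011101, weight = 4.
  m = 001 → c = 001001, weight = 2.
  m = 101 → c = 101001, weight = 3.
  m = 011 → c = 110100, weight = 3.
  m = 111 → c = 010100, weight = 2.
Tally weights:
  weight 0: 1 codewords.
  weight 1: 1 codewords.
  weight 2: 2 codewords.
  weight 3: 2 codewords.
  weight 4: 1 codewords.
  weight 5: 1 codewords.
Minimum distance d = smallest w > 0 with A_w > 0 = 1.
Sanity: Σ A_w = 8 = 2^3 = 8 ✓.


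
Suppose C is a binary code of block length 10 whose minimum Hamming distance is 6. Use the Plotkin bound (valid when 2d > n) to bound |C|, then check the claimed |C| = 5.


Plotkin bound M ≤ 6; given |C| = 5 ≤ bound (satisfied).

Check applicability: 2d = 12, n = 10.
2d − n = 2 > 0, so Plotkin applies.
Compute d/(2d−n) = 6/2 ≈ 3.0000.
⌊d/(2d−n)⌋ = 3.
Plotkin bound: M ≤ 2·3 = 6.
Given |C| = 5, check: satisfied.
This |C| is below the Plotkin bound.


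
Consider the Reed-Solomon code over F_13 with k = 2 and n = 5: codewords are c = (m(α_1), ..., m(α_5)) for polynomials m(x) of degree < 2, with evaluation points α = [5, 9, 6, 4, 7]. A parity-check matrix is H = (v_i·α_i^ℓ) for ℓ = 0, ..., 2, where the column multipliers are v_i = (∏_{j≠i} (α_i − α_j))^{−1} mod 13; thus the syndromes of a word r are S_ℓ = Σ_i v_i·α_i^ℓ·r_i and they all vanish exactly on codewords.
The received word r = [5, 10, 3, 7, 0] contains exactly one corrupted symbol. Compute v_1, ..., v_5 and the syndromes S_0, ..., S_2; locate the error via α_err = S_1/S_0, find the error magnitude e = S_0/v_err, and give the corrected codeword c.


S = (12, 6, 3), error at position 5, error magnitude e = 12, c = [5, 10, 3, 7, 1].

Step 1: column multipliers v_i = (∏_{j≠i}(α_i − α_j))^{−1} mod 13.
  i = 1 (α = 5): (5−9)(5−6)(5−4)(5−7) = (−4)·(−1)·1·(−2) = −8 ≡ 5, so v_1 = 5^{−1} = 8 (mod 13).
  i = 2 (α = 9): (9−5)(9−6)(9−4)(9−7) = 4·3·5·2 = 120 ≡ 3, so v_2 = 3^{−1} = 9 (mod 13).
  i = 3 (α = 6): (6−5)(6−9)(6−4)(6−7) = 1·(−3)·2·(−1) = 6 ≡ 6, so v_3 = 6^{−1} = 11 (mod 13).
  i = 4 (α = 4): (4−5)(4−9)(4−6)(4−7) = (−1)·(−5)·(−2)·(−3) = 30 ≡ 4, so v_4 = 4^{−1} = 10 (mod 13).
  i = 5 (α = 7): (7−5)(7−9)(7−6)(7−4) = 2·(−2)·1·3 = −12 ≡ 1, so v_5 = 1^{−1} = 1 (mod 13).
  v = [8, 9, 11, 10, 1].
Step 2: syndromes of r = [5, 10, 3, 7, 0] (all sums mod 13).
  S_0 = Σ v_i r_i = 8·5 + 9·10 + 11·3 + 10·7 + 1·0 = 233 ≡ 12.
  S_1 = Σ v_i α_i r_i = 8·5·5 + 9·9·10 + 11·6·3 + 10·4·7 + 1·7·0 = 1488 ≡ 6.
  α_i^2 mod 13 = [12, 3, 10, 3, 10].
  S_2 = Σ v_i α_i^2 r_i = 8·12·5 + 9·3·10 + 11·10·3 + 10·3·7 + 1·10·0 = 1290 ≡ 3.
  S = (12, 6, 3) ≠ 0, so r is not a codeword (an error is present).
Step 3: locate the error. For a single error e at position i, S_ℓ = v_i·e·α_i^ℓ, so α_err = S_1/S_0.
  S_0^{−1} = 12^{−1} = 12 (mod 13), so α_err = 6·12 = 72 ≡ 7 = α_5. Error position i = 5.
  Consistency check: S_2/S_1 = 3·11 = 33 ≡ 7 = α_err ✓ (single-error assumption holds).
Step 4: error magnitude e = S_0/v_5 = S_0·∏_{j≠5}(α_5 − α_j) = 12·1 = 12 ≡ 12 (mod 13).
Step 5: correct position 5: c_5 = r_5 − e = 0 − 12 ≡ 1 (mod 13). Hence c = [5, 10, 3, 7, 1].
  Check: interpolating c through the α_i gives m(x) = 2 + 11·x (degree < 2) with m(α_i) = c_i for every i, so c is indeed a codeword.


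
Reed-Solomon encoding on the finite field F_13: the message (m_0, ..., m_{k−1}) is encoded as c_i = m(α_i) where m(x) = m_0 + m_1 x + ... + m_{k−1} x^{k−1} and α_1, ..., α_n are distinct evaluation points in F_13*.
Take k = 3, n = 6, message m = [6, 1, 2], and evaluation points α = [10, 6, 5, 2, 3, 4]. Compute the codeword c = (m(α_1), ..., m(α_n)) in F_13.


c = [8, 6, 9, 3, 1, 3]

Message polynomial: m(x) = 6 + 1·x + 2·x^2 (mod 13).
For each evaluation point α_i, compute m(α_i) mod 13:
  α_1 = 10: Horner steps 2 → 8 → 8, so m(10) = 8.
  α_2 = 6: Horner steps 2 → 0 → 6, so m(6) = 6.
  α_3 = 5: Horner steps 2 → 11 → 9, so m(5) = 9.
  α_4 = 2: Horner steps 2 → 5 → 3, so m(2) = 3.
  α_5 = 3: Horner steps 2 → 7 → 1, so m(3) = 1.
  α_6 = 4: Horner steps 2 → 9 → 3, so m(4) = 3.
Codeword c = [8, 6, 9, 3, 1, 3] ∈ F_13^6.


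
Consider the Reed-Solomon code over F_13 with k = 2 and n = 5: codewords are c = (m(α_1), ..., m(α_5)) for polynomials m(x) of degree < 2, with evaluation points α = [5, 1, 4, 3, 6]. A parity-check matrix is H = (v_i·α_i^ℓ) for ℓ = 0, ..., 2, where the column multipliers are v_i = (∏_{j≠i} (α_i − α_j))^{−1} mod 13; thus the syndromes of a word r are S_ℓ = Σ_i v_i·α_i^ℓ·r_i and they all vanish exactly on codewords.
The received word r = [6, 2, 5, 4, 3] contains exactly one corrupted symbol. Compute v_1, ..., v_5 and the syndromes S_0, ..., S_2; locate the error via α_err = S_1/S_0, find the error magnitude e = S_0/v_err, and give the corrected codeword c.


S = (12, 7, 3), error at position 5, error magnitude e = 9, c = [6, 2, 5, 4, 7].

Step 1: column multipliers v_i = (∏_{j≠i}(α_i − α_j))^{−1} mod 13.
  i = 1 (α = 5): (5−1)(5−4)(5−3)(5−6) = 4·1·2·(−1) = −8 ≡ 5, so v_1 = 5^{−1} = 8 (mod 13).
  i = 2 (α = 1): (1−5)(1−4)(1−3)(1−6) = (−4)·(−3)·(−2)·(−5) = 120 ≡ 3, so v_2 = 3^{−1} = 9 (mod 13).
  i = 3 (α = 4): (4−5)(4−1)(4−3)(4−6) = (−1)·3·1·(−2) = 6 ≡ 6, so v_3 = 6^{−1} = 11 (mod 13).
  i = 4 (α = 3): (3−5)(3−1)(3−4)(3−6) = (−2)·2·(−1)·(−3) = −12 ≡ 1, so v_4 = 1^{−1} = 1 (mod 13).
  i = 5 (α = 6): (6−5)(6−1)(6−4)(6−3) = 1·5·2·3 = 30 ≡ 4, so v_5 = 4^{−1} = 10 (mod 13).
  v = [8, 9, 11, 1, 10].
Step 2: syndromes of r = [6, 2, 5, 4, 3] (all sums mod 13).
  S_0 = Σ v_i r_i = 8·6 + 9·2 + 11·5 + 1·4 + 10·3 = 155 ≡ 12.
  S_1 = Σ v_i α_i r_i = 8·5·6 + 9·1·2 + 11·4·5 + 1·3·4 + 10·6·3 = 670 ≡ 7.
  α_i^2 mod 13 = [12, 1, 3, 9, 10].
  S_2 = Σ v_i α_i^2 r_i = 8·12·6 + 9·1·2 + 11·3·5 + 1·9·4 + 10·10·3 = 1095 ≡ 3.
  S = (12, 7, 3) ≠ 0, so r is not a codeword (an error is present).
Step 3: locate the error. For a single error e at position i, S_ℓ = v_i·e·α_i^ℓ, so α_err = S_1/S_0.
  S_0^{−1} = 12^{−1} = 12 (mod 13), so α_err = 7·12 = 84 ≡ 6 = α_5. Error position i = 5.
  Consistency check: S_2/S_1 = 3·2 = 6 ≡ 6 = α_err ✓ (single-error assumption holds).
Step 4: error magnitude e = S_0/v_5 = S_0·∏_{j≠5}(α_5 − α_j) = 12·4 = 48 ≡ 9 (mod 13).
Step 5: correct position 5: c_5 = r_5 − e = 3 − 9 ≡ 7 (mod 13). Hence c = [6, 2, 5, 4, 7].
  Check: interpolating c through the α_i gives m(x) = 1 + 1·x (degree < 2) with m(α_i) = c_i for every i, so c is indeed a codeword.


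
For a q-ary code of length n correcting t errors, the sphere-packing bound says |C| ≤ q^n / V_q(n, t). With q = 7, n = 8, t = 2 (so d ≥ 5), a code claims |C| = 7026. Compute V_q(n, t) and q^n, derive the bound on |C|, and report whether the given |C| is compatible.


V_q(n, t) = 1057, q^n = 5764801, Hamming bound = 5453, |C| = 7026 > bound (violated).

Step 1: Compute V_q(n, t) = Σ_{j=0}^2 C(n, j) (q−1)^j.
  j = 0: C(8,0)·(6)^0 = 1·1 = 1.
  j = 1: C(8,1)·(6)^1 = 8·6 = 48.
  j = 2: C(8,2)·(6)^2 = 28·36 = 1008.
  V_q(n, t) = 1 + 48 + 1008 = 1057.
Step 2: q^n = 7^8 = 5764801.
Step 3: Hamming bound ⌊q^n / V_q(n,t)⌋ = ⌊5764801/1057⌋ = 5453.
Step 4: Compare |C| = 7026 to 5453: violated.
The claimed |C| lies above the Hamming bound, so no 7-ary code of length 8 with d ≥ 5 can have 7026 codewords.


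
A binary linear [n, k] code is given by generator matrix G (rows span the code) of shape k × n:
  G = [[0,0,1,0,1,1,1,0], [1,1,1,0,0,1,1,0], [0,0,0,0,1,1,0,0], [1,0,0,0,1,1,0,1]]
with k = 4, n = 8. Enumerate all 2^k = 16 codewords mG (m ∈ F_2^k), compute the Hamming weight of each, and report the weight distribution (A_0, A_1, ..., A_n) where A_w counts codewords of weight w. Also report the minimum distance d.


Weight distribution: A_0 = 1, A_2 = 3, A_3 = 4, A_4 = 3, A_5 = 4, A_6 = 1. Minimum distance d = 2.

Enumerate all 2^4 = 16 messages m ∈ F_2^4.
For each, compute codeword c = mG in F_2^8, then tally its weight.
  m = 0000 → c = 00000000, weight = 0.
  m = 1000 → c = 00101110, weight = 4.
  m = 0100 → c = 11100110, weight = 5.
  m = 1100 → c = 11001000, weight = 3.
  m = 0010 → c = 00001100, weight = 2.
  m = 1010 → c = 00100010, weight = 2.
  m = 0110 → c = 11101010, weight = 5.
  m = 1110 → c = 11000100, weight = 3.
  m = 0001 → c = 10001101, weight = 4.
  m = 1001 → c = 10100011, weight = 4.
  m = 0101 → c = 01101011, weight = 5.
  m = 1101 → c = 01000101, weight = 3.
  m = 0011 → c = 10000001, weight = 2.
  m = 1011 → c = 10101111, weight = 6.
  m = 0111 → c = 01100111, weight = 5.
  m = 1111 → c = 01001001, weight = 3.
Tally weights:
  weight 0: 1 codewords.
  weight 2: 3 codewords.
  weight 3: 4 codewords.
  weight 4: 3 codewords.
  weight 5: 4 codewords.
  weight 6: 1 codewords.
Minimum distance d = smallest w > 0 with A_w > 0 = 2.
Sanity: Σ A_w = 16 = 2^4 = 16 ✓.


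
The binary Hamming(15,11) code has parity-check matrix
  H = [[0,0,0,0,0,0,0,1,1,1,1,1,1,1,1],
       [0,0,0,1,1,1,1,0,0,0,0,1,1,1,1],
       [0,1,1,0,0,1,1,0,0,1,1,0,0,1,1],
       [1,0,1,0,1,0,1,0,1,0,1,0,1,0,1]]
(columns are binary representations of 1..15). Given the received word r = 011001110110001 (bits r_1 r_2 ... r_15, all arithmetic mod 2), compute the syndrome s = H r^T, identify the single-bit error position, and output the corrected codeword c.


s = (0, 1, 1, 0)^T, error position = 6, corrected codeword c = 011000110110001

Compute s = H r^T mod 2 one row at a time:
  s_1 = 1 + 0 + 1 + 1 + 0 + 0 + 0 + 1 = 4 ≡ 0 (mod 2).
  s_2 = 0 + 0 + 1 + 1 + 0 + 0 + 0 + 1 = 3 ≡ 1 (mod 2).
  s_3 = 1 + 1 + 1 + 1 + 1 + 1 + 0 + 1 = 7 ≡ 1 (mod 2).
  s_4 = 0 + 1 + 0 + 1 + 0 + 1 + 0 + 1 = 4 ≡ 0 (mod 2).
s = (0, 1, 1, 0)^T — this equals column 6 of H (binary 0110), so error is at position 6.
Correct: flip bit 6 of r = 011001110110001 to get c = 011000110110001.


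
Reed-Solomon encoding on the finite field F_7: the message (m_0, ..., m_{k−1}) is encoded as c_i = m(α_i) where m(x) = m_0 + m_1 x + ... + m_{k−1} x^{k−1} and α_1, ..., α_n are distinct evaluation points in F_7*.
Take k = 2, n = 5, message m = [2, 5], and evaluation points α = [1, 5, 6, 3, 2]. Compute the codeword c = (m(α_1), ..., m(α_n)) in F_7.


c = [0, 6, 4, 3, 5]

Message polynomial: m(x) = 2 + 5·x (mod 7).
For each evaluation point α_i, compute m(α_i) mod 7:
  α_1 = 1: Horner steps 5 → 0, so m(1) = 0.
  α_2 = 5: Horner steps 5 → 6, so m(5) = 6.
  α_3 = 6: Horner steps 5 → 4, so m(6) = 4.
  α_4 = 3: Horner steps 5 → 3, so m(3) = 3.
  α_5 = 2: Horner steps 5 → 5, so m(2) = 5.
Codeword c = [0, 6, 4, 3, 5] ∈ F_7^5.


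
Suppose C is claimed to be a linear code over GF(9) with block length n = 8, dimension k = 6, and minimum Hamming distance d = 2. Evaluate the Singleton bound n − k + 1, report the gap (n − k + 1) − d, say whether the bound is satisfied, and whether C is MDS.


Singleton RHS = n − k + 1 = 3, slack = 1, bound satisfied, not MDS.

Singleton bound: d ≤ n − k + 1.
Here n = 8, k = 6, so n − k + 1 = 3.
Given d = 2, check d ≤ 3: YES.
Slack = (n − k + 1) − d = 1.
The code is NOT MDS (slack = 1 > 0).
Description: the claimed parameters are [8, 6, 2]_9; such a code would be non-MDS.


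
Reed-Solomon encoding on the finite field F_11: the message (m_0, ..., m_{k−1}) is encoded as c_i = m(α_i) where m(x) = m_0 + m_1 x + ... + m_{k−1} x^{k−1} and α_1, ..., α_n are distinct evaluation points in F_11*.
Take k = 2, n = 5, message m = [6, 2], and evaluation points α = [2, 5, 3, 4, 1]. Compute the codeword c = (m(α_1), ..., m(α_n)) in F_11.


c = [10, 5, 1, 3, 8]

Message polynomial: m(x) = 6 + 2·x (mod 11).
For each evaluation point α_i, compute m(α_i) mod 11:
  α_1 = 2: Horner steps 2 → 10, so m(2) = 10.
  α_2 = 5: Horner steps 2 → 5, so m(5) = 5.
  α_3 = 3: Horner steps 2 → 1, so m(3) = 1.
  α_4 = 4: Horner steps 2 → 3, so m(4) = 3.
  α_5 = 1: Horner steps 2 → 8, so m(1) = 8.
Codeword c = [10, 5, 1, 3, 8] ∈ F_11^5.


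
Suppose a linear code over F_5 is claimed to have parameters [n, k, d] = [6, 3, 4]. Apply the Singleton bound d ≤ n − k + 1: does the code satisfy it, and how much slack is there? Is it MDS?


Singleton RHS = n − k + 1 = 4, slack = 0, bound satisfied, MDS.

Singleton bound: d ≤ n − k + 1.
Here n = 6, k = 3, so n − k + 1 = 4.
Given d = 4, check d ≤ 4: YES.
Slack = (n − k + 1) − d = 0.
The code is MDS (slack = 0).
Description: the claimed parameters are [6, 3, 4]_5; such a code would be MDS (meets Singleton bound).


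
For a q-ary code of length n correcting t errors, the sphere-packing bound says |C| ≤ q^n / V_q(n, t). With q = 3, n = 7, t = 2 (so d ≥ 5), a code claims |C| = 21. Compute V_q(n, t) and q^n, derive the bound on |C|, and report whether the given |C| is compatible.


V_q(n, t) = 99, q^n = 2187, Hamming bound = 22, |C| = 21 ≤ bound (satisfied).

Step 1: Compute V_q(n, t) = Σ_{j=0}^2 C(n, j) (q−1)^j.
  j = 0: C(7,0)·(2)^0 = 1·1 = 1.
  j = 1: C(7,1)·(2)^1 = 7·2 = 14.
  j = 2: C(7,2)·(2)^2 = 21·4 = 84.
  V_q(n, t) = 1 + 14 + 84 = 99.
Step 2: q^n = 3^7 = 2187.
Step 3: Hamming bound ⌊q^n / V_q(n,t)⌋ = ⌊2187/99⌋ = 22.
Step 4: Compare |C| = 21 to 22: satisfied.
The claimed |C| lies below the Hamming bound.


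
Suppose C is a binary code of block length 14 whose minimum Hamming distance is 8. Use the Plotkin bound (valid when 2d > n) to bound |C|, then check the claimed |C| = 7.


Plotkin bound M ≤ 8; given |C| = 7 ≤ bound (satisfied).

Check applicability: 2d = 16, n = 14.
2d − n = 2 > 0, so Plotkin applies.
Compute d/(2d−n) = 8/2 ≈ 4.0000.
⌊d/(2d−n)⌋ = 4.
Plotkin bound: M ≤ 2·4 = 8.
Given |C| = 7, check: satisfied.
This |C| is below the Plotkin bound.


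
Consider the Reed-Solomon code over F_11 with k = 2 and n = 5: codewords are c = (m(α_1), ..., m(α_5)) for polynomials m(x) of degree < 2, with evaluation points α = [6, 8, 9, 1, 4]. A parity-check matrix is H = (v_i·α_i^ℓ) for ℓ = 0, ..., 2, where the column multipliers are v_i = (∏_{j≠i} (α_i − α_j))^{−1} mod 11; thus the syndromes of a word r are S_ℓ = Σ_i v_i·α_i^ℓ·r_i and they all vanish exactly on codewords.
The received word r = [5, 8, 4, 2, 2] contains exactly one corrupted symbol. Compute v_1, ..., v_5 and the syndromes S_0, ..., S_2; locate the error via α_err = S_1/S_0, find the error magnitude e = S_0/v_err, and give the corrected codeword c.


S = (8, 8, 8), error at position 4, error magnitude e = 10, c = [5, 8, 4, 3, 2].

Step 1: column multipliers v_i = (∏_{j≠i}(α_i − α_j))^{−1} mod 11.
  i = 1 (α = 6): (6−8)(6−9)(6−1)(6−4) = (−2)·(−3)·5·2 = 60 ≡ 5, so v_1 = 5^{−1} = 9 (mod 11).
  i = 2 (α = 8): (8−6)(8−9)(8−1)(8−4) = 2·(−1)·7·4 = −56 ≡ 10, so v_2 = 10^{−1} = 10 (mod 11).
  i = 3 (α = 9): (9−6)(9−8)(9−1)(9−4) = 3·1·8·5 = 120 ≡ 10, so v_3 = 10^{−1} = 10 (mod 11).
  i = 4 (α = 1): (1−6)(1−8)(1−9)(1−4) = (−5)·(−7)·(−8)·(−3) = 840 ≡ 4, so v_4 = 4^{−1} = 3 (mod 11).
  i = 5 (α = 4): (4−6)(4−8)(4−9)(4−1) = (−2)·(−4)·(−5)·3 = −120 ≡ 1, so v_5 = 1^{−1} = 1 (mod 11).
  v = [9, 10, 10, 3, 1].
Step 2: syndromes of r = [5, 8, 4, 2, 2] (all sums mod 11).
  S_0 = Σ v_i r_i = 9·5 + 10·8 + 10·4 + 3·2 + 1·2 = 173 ≡ 8.
  S_1 = Σ v_i α_i r_i = 9·6·5 + 10·8·8 + 10·9·4 + 3·1·2 + 1·4·2 = 1284 ≡ 8.
  α_i^2 mod 11 = [3, 9, 4, 1, 5].
  S_2 = Σ v_i α_i^2 r_i = 9·3·5 + 10·9·8 + 10·4·4 + 3·1·2 + 1·5·2 = 1031 ≡ 8.
  S = (8, 8, 8) ≠ 0, so r is not a codeword (an error is present).
Step 3: locate the error. For a single error e at position i, S_ℓ = v_i·e·α_i^ℓ, so α_err = S_1/S_0.
  S_0^{−1} = 8^{−1} = 7 (mod 11), so α_err = 8·7 = 56 ≡ 1 = α_4. Error position i = 4.
  Consistency check: S_2/S_1 = 8·7 = 56 ≡ 1 = α_err ✓ (single-error assumption holds).
Step 4: error magnitude e = S_0/v_4 = S_0·∏_{j≠4}(α_4 − α_j) = 8·4 = 32 ≡ 10 (mod 11).
Step 5: correct position 4: c_4 = r_4 − e = 2 − 10 ≡ 3 (mod 11). Hence c = [5, 8, 4, 3, 2].
  Check: interpolating c through the α_i gives m(x) = 7 + 7·x (degree < 2) with m(α_i) = c_i for every i, so c is indeed a codeword.


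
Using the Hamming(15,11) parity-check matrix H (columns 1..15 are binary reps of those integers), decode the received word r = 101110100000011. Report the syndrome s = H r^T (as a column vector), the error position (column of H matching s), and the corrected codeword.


s = (0, 1, 0, 1)^T, error position = 5, corrected codeword c = 101100100000011

Compute s = H r^T mod 2 one row at a time:
  s_1 = 0 + 0 + 0 + 0 + 0 + 0 + 1 + 1 = 2 ≡ 0 (mod 2).
  s_2 = 1 + 1 + 0 + 1 + 0 + 0 + 1 + 1 = 5 ≡ 1 (mod 2).
  s_3 = 0 + 1 + 0 + 1 + 0 + 0 + 1 + 1 = 4 ≡ 0 (mod 2).
  s_4 = 1 + 1 + 1 + 1 + 0 + 0 + 0 + 1 = 5 ≡ 1 (mod 2).
s = (0, 1, 0, 1)^T — this equals column 5 of H (binary 0101), so error is at position 5.
Correct: flip bit 5 of r = 101110100000011 to get c = 101100100000011.


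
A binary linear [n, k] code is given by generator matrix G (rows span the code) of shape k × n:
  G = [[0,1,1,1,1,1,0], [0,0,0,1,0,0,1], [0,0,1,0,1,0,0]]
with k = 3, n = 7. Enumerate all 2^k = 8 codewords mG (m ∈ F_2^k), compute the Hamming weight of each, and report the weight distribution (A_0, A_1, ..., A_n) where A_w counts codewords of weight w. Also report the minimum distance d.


Weight distribution: A_0 = 1, A_2 = 2, A_3 = 2, A_4 = 1, A_5 = 2. Minimum distance d = 2.

Enumerate all 2^3 = 8 messages m ∈ F_2^3.
For each, compute codeword c = mG in F_2^7, then tally its weight.
  m = 000 → c = 0000000, weight = 0.
  m = 100 → c = 0111110, weight = 5.
  m = 010 → c = 0001001, weight = 2.
  m = 110 → c = 0110111, weight = 5.
  m = 001 → c = 0010100, weight = 2.
  m = 101 → c = 0101010, weight = 3.
  m = 011 → c = 0011101, weight = 4.
  m = 111 → c = 0100011, weight = 3.
Tally weights:
  weight 0: 1 codewords.
  weight 2: 2 codewords.
  weight 3: 2 codewords.
  weight 4: 1 codewords.
  weight 5: 2 codewords.
Minimum distance d = smallest w > 0 with A_w > 0 = 2.
Sanity: Σ A_w = 8 = 2^3 = 8 ✓.


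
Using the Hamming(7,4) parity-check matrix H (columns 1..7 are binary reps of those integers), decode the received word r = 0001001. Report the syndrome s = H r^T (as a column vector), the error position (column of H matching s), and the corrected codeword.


s = (0, 1, 1)^T, error position = 3, corrected codeword c = 0011001

Compute s = H r^T mod 2 one row at a time:
  s_1 = 1 + 0 + 0 + 1 = 2 ≡ 0 (mod 2).
  s_2 = 0 + 0 + 0 + 1 = 1 ≡ 1 (mod 2).
  s_3 = 0 + 0 + 0 + 1 = 1 ≡ 1 (mod 2).
s = (0, 1, 1)^T — this equals column 3 of H (binary 011), so error is at position 3.
Correct: flip bit 3 of r = 0001001 to get c = 0011001.


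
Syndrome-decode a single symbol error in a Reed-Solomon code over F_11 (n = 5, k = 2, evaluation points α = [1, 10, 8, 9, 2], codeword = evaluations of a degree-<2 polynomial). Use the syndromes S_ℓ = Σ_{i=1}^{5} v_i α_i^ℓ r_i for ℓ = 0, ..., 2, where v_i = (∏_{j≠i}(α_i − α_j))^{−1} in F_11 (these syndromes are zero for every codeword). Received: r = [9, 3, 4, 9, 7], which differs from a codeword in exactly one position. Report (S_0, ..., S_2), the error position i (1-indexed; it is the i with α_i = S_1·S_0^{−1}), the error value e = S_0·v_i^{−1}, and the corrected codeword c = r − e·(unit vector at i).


S = (2, 2, 2), error at position 1, error magnitude e = 7, c = [2, 3, 4, 9, 7].

Step 1: column multipliers v_i = (∏_{j≠i}(α_i − α_j))^{−1} mod 11.
  i = 1 (α = 1): (1−10)(1−8)(1−9)(1−2) = (−9)·(−7)·(−8)·(−1) = 504 ≡ 9, so v_1 = 9^{−1} = 5 (mod 11).
  i = 2 (α = 10): (10−1)(10−8)(10−9)(10−2) = 9·2·1·8 = 144 ≡ 1, so v_2 = 1^{−1} = 1 (mod 11).
  i = 3 (α = 8): (8−1)(8−10)(8−9)(8−2) = 7·(−2)·(−1)·6 = 84 ≡ 7, so v_3 = 7^{−1} = 8 (mod 11).
  i = 4 (α = 9): (9−1)(9−10)(9−8)(9−2) = 8·(−1)·1·7 = −56 ≡ 10, so v_4 = 10^{−1} = 10 (mod 11).
  i = 5 (α = 2): (2−1)(2−10)(2−8)(2−9) = 1·(−8)·(−6)·(−7) = −336 ≡ 5, so v_5 = 5^{−1} = 9 (mod 11).
  v = [5, 1, 8, 10, 9].
Step 2: syndromes of r = [9, 3, 4, 9, 7] (all sums mod 11).
  S_0 = Σ v_i r_i = 5·9 + 1·3 + 8·4 + 10·9 + 9·7 = 233 ≡ 2.
  S_1 = Σ v_i α_i r_i = 5·1·9 + 1·10·3 + 8·8·4 + 10·9·9 + 9·2·7 = 1267 ≡ 2.
  α_i^2 mod 11 = [1, 1, 9, 4, 4].
  S_2 = Σ v_i α_i^2 r_i = 5·1·9 + 1·1·3 + 8·9·4 + 10·4·9 + 9·4·7 = 948 ≡ 2.
  S = (2, 2, 2) ≠ 0, so r is not a codeword (an error is present).
Step 3: locate the error. For a single error e at position i, S_ℓ = v_i·e·α_i^ℓ, so α_err = S_1/S_0.
  S_0^{−1} = 2^{−1} = 6 (mod 11), so α_err = 2·6 = 12 ≡ 1 = α_1. Error position i = 1.
  Consistency check: S_2/S_1 = 2·6 = 12 ≡ 1 = α_err ✓ (single-error assumption holds).
Step 4: error magnitude e = S_0/v_1 = S_0·∏_{j≠1}(α_1 − α_j) = 2·9 = 18 ≡ 7 (mod 11).
Step 5: correct position 1: c_1 = r_1 − e = 9 − 7 ≡ 2 (mod 11). Hence c = [2, 3, 4, 9, 7].
  Check: interpolating c through the α_i gives m(x) = 8 + 5·x (degree < 2) with m(α_i) = c_i for every i, so c is indeed a codeword.


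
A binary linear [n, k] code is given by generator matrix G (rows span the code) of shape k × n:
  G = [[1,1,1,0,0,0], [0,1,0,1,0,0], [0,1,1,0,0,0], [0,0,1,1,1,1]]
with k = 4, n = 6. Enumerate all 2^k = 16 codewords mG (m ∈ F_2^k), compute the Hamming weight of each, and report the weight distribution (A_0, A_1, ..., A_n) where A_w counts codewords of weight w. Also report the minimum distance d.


Weight distribution: A_0 = 1, A_1 = 1, A_2 = 4, A_3 = 4, A_4 = 3, A_5 = 3. Minimum distance d = 1.

Enumerate all 2^4 = 16 messages m ∈ F_2^4.
For each, compute codeword c = mG in F_2^6, then tally its weight.
  m = 0000 → c = 000000, weight = 0.
  m = 1000 → c = 111000, weight = 3.
  m = 0100 → c = 010100, weight = 2.
  m = 1100 → c = 101100, weight = 3.
  m = 0010 → c = 011000, weight = 2.
  m = 1010 → c = 100000, weight = 1.
  m = 0110 → c = 001100, weight = 2.
  m = 1110 → c = 110100, weight = 3.
  m = 0001 → c = 001111, weight = 4.
  m = 1001 → c = 110111, weight = 5.
  m = 0101 → c = 011011, weight = 4.
  m = 1101 → c = 100011, weight = 3.
  m = 0011 → c = 010111, weight = 4.
  m = 1011 → c = 101111, weight = 5.
  m = 0111 → c = 000011, weight = 2.
  m = 1111 → c = 111011, weight = 5.
Tally weights:
  weight 0: 1 codewords.
  weight 1: 1 codewords.
  weight 2: 4 codewords.
  weight 3: 4 codewords.
  weight 4: 3 codewords.
  weight 5: 3 codewords.
Minimum distance d = smallest w > 0 with A_w > 0 = 1.
Sanity: Σ A_w = 16 = 2^4 = 16 ✓.


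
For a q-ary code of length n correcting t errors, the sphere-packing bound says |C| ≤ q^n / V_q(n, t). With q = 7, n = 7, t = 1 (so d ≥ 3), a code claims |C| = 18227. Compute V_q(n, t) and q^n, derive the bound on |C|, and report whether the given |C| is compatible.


V_q(n, t) = 43, q^n = 823543, Hamming bound = 19152, |C| = 18227 ≤ bound (satisfied).

Step 1: Compute V_q(n, t) = Σ_{j=0}^1 C(n, j) (q−1)^j.
  j = 0: C(7,0)·(6)^0 = 1·1 = 1.
  j = 1: C(7,1)·(6)^1 = 7·6 = 42.
  V_q(n, t) = 1 + 42 = 43.
Step 2: q^n = 7^7 = 823543.
Step 3: Hamming bound ⌊q^n / V_q(n,t)⌋ = ⌊823543/43⌋ = 19152.
Step 4: Compare |C| = 18227 to 19152: satisfied.
The claimed |C| lies below the Hamming bound.


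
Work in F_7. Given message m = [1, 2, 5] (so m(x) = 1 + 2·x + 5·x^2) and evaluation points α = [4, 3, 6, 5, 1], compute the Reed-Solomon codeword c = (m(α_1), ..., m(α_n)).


c = [5, 3, 4, 3, 1]

Message polynomial: m(x) = 1 + 2·x + 5·x^2 (mod 7).
For each evaluation point α_i, compute m(α_i) mod 7:
  α_1 = 4: Horner steps 5 → 1 → 5, so m(4) = 5.
  α_2 = 3: Horner steps 5 → 3 → 3, so m(3) = 3.
  α_3 = 6: Horner steps 5 → 4 → 4, so m(6) = 4.
  α_4 = 5: Horner steps 5 → 6 → 3, so m(5) = 3.
  α_5 = 1: Horner steps 5 → 0 → 1, so m(1) = 1.
Codeword c = [5, 3, 4, 3, 1] ∈ F_7^5.


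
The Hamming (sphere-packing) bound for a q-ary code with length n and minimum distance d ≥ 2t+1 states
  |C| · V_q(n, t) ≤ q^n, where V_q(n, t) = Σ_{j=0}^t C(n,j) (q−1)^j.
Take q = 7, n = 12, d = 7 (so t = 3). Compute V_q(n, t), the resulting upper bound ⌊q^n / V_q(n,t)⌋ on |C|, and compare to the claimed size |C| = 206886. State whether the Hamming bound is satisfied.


V_q(n, t) = 49969, q^n = 13841287201, Hamming bound = 276997, |C| = 206886 ≤ bound (satisfied).

Step 1: Compute V_q(n, t) = Σ_{j=0}^3 C(n, j) (q−1)^j.
  j = 0: C(12,0)·(6)^0 = 1·1 = 1.
  j = 1: C(12,1)·(6)^1 = 12·6 = 72.
  j = 2: C(12,2)·(6)^2 = 66·36 = 2376.
  j = 3: C(12,3)·(6)^3 = 220·216 = 47520.
  V_q(n, t) = 1 + 72 + 2376 + 47520 = 49969.
Step 2: q^n = 7^12 = 13841287201.
Step 3: Hamming bound ⌊q^n / V_q(n,t)⌋ = ⌊13841287201/49969⌋ = 276997.
Step 4: Compare |C| = 206886 to 276997: satisfied.
The claimed |C| lies below the Hamming bound.


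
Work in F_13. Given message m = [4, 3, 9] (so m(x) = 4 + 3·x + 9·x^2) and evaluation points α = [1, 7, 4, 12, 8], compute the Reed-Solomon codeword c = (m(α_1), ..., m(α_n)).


c = [3, 11, 4, 10, 6]

Message polynomial: m(x) = 4 + 3·x + 9·x^2 (mod 13).
For each evaluation point α_i, compute m(α_i) mod 13:
  α_1 = 1: Horner steps 9 → 12 → 3, so m(1) = 3.
  α_2 = 7: Horner steps 9 → 1 → 11, so m(7) = 11.
  α_3 = 4: Horner steps 9 → 0 → 4, so m(4) = 4.
  α_4 = 12: Horner steps 9 → 7 → 10, so m(12) = 10.
  α_5 = 8: Horner steps 9 → 10 → 6, so m(8) = 6.
Codeword c = [3, 11, 4, 10, 6] ∈ F_13^5.


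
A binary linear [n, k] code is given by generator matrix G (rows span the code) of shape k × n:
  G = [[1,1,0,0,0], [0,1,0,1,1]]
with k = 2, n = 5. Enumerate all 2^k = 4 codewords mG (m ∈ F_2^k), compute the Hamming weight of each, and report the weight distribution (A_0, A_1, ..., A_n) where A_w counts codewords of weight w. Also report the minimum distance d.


Weight distribution: A_0 = 1, A_2 = 1, A_3 = 2. Minimum distance d = 2.

Enumerate all 2^2 = 4 messages m ∈ F_2^2.
For each, compute codeword c = mG in F_2^5, then tally its weight.
  m = 00 → c = 00000, weight = 0.
  m = 10 → c = 11000, weight = 2.
  m = 01 → c = 01011, weight = 3.
  m = 11 → c = 10011, weight = 3.
Tally weights:
  weight 0: 1 codewords.
  weight 2: 1 codewords.
  weight 3: 2 codewords.
Minimum distance d = smallest w > 0 with A_w > 0 = 2.
Sanity: Σ A_w = 4 = 2^2 = 4 ✓.


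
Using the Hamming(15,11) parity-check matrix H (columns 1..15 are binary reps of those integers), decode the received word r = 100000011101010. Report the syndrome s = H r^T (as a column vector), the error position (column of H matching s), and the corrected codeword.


s = (1, 0, 0, 0)^T, error position = 8, corrected codeword c = 100000001101010

Compute s = H r^T mod 2 one row at a time:
  s_1 = 1 + 1 + 1 + 0 + 1 + 0 + 1 + 0 = 5 ≡ 1 (mod 2).
  s_2 = 0 + 0 + 0 + 0 + 1 + 0 + 1 + 0 = 2 ≡ 0 (mod 2).
  s_3 = 0 + 0 + 0 + 0 + 1 + 0 + 1 + 0 = 2 ≡ 0 (mod 2).
  s_4 = 1 + 0 + 0 + 0 + 1 + 0 + 0 + 0 = 2 ≡ 0 (mod 2).
s = (1, 0, 0, 0)^T — this equals column 8 of H (binary 1000), so error is at position 8.
Correct: flip bit 8 of r = 100000011101010 to get c = 100000001101010.


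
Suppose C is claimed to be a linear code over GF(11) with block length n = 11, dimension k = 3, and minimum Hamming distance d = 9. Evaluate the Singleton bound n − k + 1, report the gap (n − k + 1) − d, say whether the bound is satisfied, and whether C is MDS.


Singleton RHS = n − k + 1 = 9, slack = 0, bound satisfied, MDS.

Singleton bound: d ≤ n − k + 1.
Here n = 11, k = 3, so n − k + 1 = 9.
Given d = 9, check d ≤ 9: YES.
Slack = (n − k + 1) − d = 0.
The code is MDS (slack = 0).
Description: the claimed parameters are [11, 3, 9]_11; such a code would be MDS (meets Singleton bound).


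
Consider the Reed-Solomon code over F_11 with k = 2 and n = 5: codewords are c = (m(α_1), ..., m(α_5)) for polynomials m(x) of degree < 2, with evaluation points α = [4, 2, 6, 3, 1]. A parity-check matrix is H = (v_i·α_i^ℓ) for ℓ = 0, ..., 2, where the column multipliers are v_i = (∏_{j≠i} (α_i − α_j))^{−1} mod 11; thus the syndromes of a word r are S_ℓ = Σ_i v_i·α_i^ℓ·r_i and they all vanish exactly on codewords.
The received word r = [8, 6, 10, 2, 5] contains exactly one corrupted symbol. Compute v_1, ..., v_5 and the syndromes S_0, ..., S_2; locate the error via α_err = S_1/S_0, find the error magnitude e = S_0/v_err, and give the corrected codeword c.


S = (1, 3, 9), error at position 4, error magnitude e = 6, c = [8, 6, 10, 7, 5].

Step 1: column multipliers v_i = (∏_{j≠i}(α_i − α_j))^{−1} mod 11.
  i = 1 (α = 4): (4−2)(4−6)(4−3)(4−1) = 2·(−2)·1·3 = −12 ≡ 10, so v_1 = 10^{−1} = 10 (mod 11).
  i = 2 (α = 2): (2−4)(2−6)(2−3)(2−1) = (−2)·(−4)·(−1)·1 = −8 ≡ 3, so v_2 = 3^{−1} = 4 (mod 11).
  i = 3 (α = 6): (6−4)(6−2)(6−3)(6−1) = 2·4·3·5 = 120 ≡ 10, so v_3 = 10^{−1} = 10 (mod 11).
  i = 4 (α = 3): (3−4)(3−2)(3−6)(3−1) = (−1)·1·(−3)·2 = 6 ≡ 6, so v_4 = 6^{−1} = 2 (mod 11).
  i = 5 (α = 1): (1−4)(1−2)(1−6)(1−3) = (−3)·(−1)·(−5)·(−2) = 30 ≡ 8, so v_5 = 8^{−1} = 7 (mod 11).
  v = [10, 4, 10, 2, 7].
Step 2: syndromes of r = [8, 6, 10, 2, 5] (all sums mod 11).
  S_0 = Σ v_i r_i = 10·8 + 4·6 + 10·10 + 2·2 + 7·5 = 243 ≡ 1.
  S_1 = Σ v_i α_i r_i = 10·4·8 + 4·2·6 + 10·6·10 + 2·3·2 + 7·1·5 = 1015 ≡ 3.
  α_i^2 mod 11 = [5, 4, 3, 9, 1].
  S_2 = Σ v_i α_i^2 r_i = 10·5·8 + 4·4·6 + 10·3·10 + 2·9·2 + 7·1·5 = 867 ≡ 9.
  S = (1, 3, 9) ≠ 0, so r is not a codeword (an error is present).
Step 3: locate the error. For a single error e at position i, S_ℓ = v_i·e·α_i^ℓ, so α_err = S_1/S_0.
  S_0^{−1} = 1^{−1} = 1 (mod 11), so α_err = 3·1 = 3 ≡ 3 = α_4. Error position i = 4.
  Consistency check: S_2/S_1 = 9·4 = 36 ≡ 3 = α_err ✓ (single-error assumption holds).
Step 4: error magnitude e = S_0/v_4 = S_0·∏_{j≠4}(α_4 − α_j) = 1·6 = 6 ≡ 6 (mod 11).
Step 5: correct position 4: c_4 = r_4 − e = 2 − 6 ≡ 7 (mod 11). Hence c = [8, 6, 10, 7, 5].
  Check: interpolating c through the α_i gives m(x) = 4 + 1·x (degree < 2) with m(α_i) = c_i for every i, so c is indeed a codeword.


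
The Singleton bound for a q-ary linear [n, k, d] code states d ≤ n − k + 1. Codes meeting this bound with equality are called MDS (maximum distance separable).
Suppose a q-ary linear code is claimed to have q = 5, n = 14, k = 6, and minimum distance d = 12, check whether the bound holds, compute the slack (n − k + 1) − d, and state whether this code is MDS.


Singleton RHS = n − k + 1 = 9, slack = -3, bound violated (no such code; not MDS).

Singleton bound: d ≤ n − k + 1.
Here n = 14, k = 6, so n − k + 1 = 9.
Given d = 12, check d ≤ 9: NO.
Slack = (n − k + 1) − d = -3.
The slack is negative: d = 12 exceeds n − k + 1 = 9 by 3, so the Singleton bound is violated and no linear [14, 6, 12]_5 code can exist. In particular it is not MDS (MDS requires d = n − k + 1 exactly).
Description: the claimed parameters are [14, 6, 12]_5; such a code would be impossible (violates the Singleton bound).
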